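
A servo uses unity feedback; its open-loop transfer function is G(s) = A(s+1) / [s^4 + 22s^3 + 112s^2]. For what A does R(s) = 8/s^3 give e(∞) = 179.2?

The denominator has no term below 112s^2 — 2 poles at s=0, type 2.
K_a = lim_{s→0} s^2·G(s) = A·1 / 112 = (1/112)·A.
e_ss = 8/K_a = 179.2 ⇒ K_a = 5/112 ⇒ A = (5/112)/(1/112) = 5.

5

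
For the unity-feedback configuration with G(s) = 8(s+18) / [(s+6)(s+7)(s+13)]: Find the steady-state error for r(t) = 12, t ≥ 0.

G(s) has no factors of s in the denominator, so the system is type 0.
K_p = lim_{s→0} G(s) = 8·18 / (6·7·13) = 24/91.
e_ss = 12/(1 + K_p) = 12/(115/91) = 1092/115.

1092/115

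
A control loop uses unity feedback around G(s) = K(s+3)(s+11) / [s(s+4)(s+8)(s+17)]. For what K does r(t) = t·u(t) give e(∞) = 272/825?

50

G(s) has one factor of s in the denominator, so the system is type 1.
K_v = lim_{s→0} s·G(s) = K·3·11 / (4·8·17) = (33/544)·K.
e_ss = 1/K_v = 272/825 ⇒ K_v = 825/272 ⇒ K = (825/272)/(33/544) = 50.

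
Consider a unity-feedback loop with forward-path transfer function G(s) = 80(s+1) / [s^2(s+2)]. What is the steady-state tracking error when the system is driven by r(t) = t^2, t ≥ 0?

Two free integrators in G(s): this is a type 2 system.
K_a = lim_{s→0} s^2·G(s) = 80·1 / (2) = 40.
r(t) = t^2 gives R(s) = 2/s^3.
e_ss = 2/K_a = 2/40 = 0.05.

0.05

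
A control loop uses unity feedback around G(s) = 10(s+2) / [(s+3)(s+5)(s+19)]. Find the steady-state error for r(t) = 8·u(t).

456/61

System type = 0 (no poles at s=0).
K_p = lim_{s→0} G(s) = 10·2 / (3·5·19) = 4/57.
e_ss = 8/(1 + K_p) = 8/(61/57) = 456/61.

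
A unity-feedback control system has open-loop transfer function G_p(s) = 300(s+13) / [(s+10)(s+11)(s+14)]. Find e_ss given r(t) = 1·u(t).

No free integrators in G_p(s): this is a type 0 system.
K_p = lim_{s→0} G_p(s) = 300·13 / (10·11·14) = 195/77.
e_ss = 1/(1 + K_p) = 1/(272/77) = 77/272.

77/272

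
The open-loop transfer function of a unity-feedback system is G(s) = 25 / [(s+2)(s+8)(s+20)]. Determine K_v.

0

The open loop has no poles at the origin → type 0 system.
K_v = lim_{s→0} s·G(s) = 0 (the extra factor of s kills the finite limit).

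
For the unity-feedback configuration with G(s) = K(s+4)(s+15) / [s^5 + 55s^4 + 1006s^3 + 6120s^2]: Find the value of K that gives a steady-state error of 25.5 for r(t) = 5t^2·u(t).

Factoring s^2 from the denominator leaves a polynomial with constant term 6120, so the system is type 2.
K_a = lim_{s→0} s^2·G(s) = K·4·15 / 6120 = (1/102)·K.
e_ss = 10/K_a = 25.5 ⇒ K_a = 20/51 ⇒ K = (20/51)/(1/102) = 40.

40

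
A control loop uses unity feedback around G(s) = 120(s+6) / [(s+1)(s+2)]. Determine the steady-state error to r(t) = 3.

G(s) has no factors of s in the denominator, so the system is type 0.
K_p = lim_{s→0} G(s) = 120·6 / (1·2) = 360.
e_ss = 3/(1 + K_p) = 3/361.

3/361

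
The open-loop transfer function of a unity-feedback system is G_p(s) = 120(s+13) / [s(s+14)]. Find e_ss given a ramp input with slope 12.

7/65

System type = 1 (one pole at s=0).
K_v = lim_{s→0} s·G_p(s) = 120·13 / (14) = 780/7.
e_ss = 12/K_v = 12/(780/7) = 7/65.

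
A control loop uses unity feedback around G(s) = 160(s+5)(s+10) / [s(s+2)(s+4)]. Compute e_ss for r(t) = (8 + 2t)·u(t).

One free integrator in G(s): this is a type 1 system. Taking each input component in turn:
  • 8: tracked with zero error.
  • 2t: e_ss = 2/K_v with K_v=1000 → 0.002.
Total e_ss = 0.002.

0.002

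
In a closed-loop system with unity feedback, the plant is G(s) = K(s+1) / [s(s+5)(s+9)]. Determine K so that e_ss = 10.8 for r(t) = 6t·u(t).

25

G(s) has one factor of s in the denominator, so the system is type 1.
K_v = lim_{s→0} s·G(s) = K·1 / (5·9) = (1/45)·K.
e_ss = 6/K_v = 10.8 ⇒ K_v = 5/9 ⇒ K = (5/9)/(1/45) = 25.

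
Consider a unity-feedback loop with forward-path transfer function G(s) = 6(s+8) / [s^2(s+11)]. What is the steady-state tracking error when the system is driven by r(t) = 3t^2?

1.375

Two free integrators in G(s): this is a type 2 system.
K_a = lim_{s→0} s^2·G(s) = 6·8 / (11) = 48/11.
r(t) = 3t^2 gives R(s) = 6/s^3.
e_ss = 6/K_a = 6/(48/11) = 1.375.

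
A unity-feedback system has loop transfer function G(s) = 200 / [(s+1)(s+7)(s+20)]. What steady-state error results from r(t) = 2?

The open loop has no poles at the origin → type 0 system.
K_p = lim_{s→0} G(s) = 200 / (1·7·20) = 10/7.
e_ss = 2/(1 + K_p) = 2/(17/7) = 14/17.

14/17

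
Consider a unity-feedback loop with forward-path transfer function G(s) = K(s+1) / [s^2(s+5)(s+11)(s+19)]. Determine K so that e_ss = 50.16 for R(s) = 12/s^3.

The open loop has two poles at the origin → type 2 system.
K_a = lim_{s→0} s^2·G(s) = K·1 / (5·11·19) = (1/1045)·K.
e_ss = 12/K_a = 50.16 ⇒ K_a = 50/209 ⇒ K = (50/209)/(1/1045) = 250.

250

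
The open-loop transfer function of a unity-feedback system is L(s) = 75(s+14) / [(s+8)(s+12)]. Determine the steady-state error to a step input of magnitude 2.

The open loop has no poles at the origin → type 0 system.
K_p = lim_{s→0} L(s) = 75·14 / (8·12) = 10.9375.
e_ss = 2/(1 + K_p) = 2/11.9375 = 32/191.

32/191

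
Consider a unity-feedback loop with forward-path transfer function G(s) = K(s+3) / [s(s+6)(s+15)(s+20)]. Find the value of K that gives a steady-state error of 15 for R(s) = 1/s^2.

40

One free integrator in G(s): this is a type 1 system.
K_v = lim_{s→0} s·G(s) = K·3 / (6·15·20) = (1/600)·K.
e_ss = 1/K_v = 15 ⇒ K_v = 1/15 ⇒ K = (1/15)/(1/600) = 40.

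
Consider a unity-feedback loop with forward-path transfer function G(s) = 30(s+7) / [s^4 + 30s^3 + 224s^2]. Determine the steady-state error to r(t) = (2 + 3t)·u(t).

0

Lowest-order denominator term is 224s^2, so the open loop has 2 poles at the origin → type 2 system. Treating each term separately:
  • 2: tracked with zero error.
  • 3t: tracked with zero error.
Total e_ss = 0.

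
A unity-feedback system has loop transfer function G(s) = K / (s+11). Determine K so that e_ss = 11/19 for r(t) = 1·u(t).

8

System type = 0 (no poles at s=0).
K_p = lim_{s→0} G(s) = K / (11) = (1/11)·K.
e_ss = 1/(1 + K_p) = 11/19 ⇒ 1 + (1/11)·K = 19/11 ⇒ K = 8.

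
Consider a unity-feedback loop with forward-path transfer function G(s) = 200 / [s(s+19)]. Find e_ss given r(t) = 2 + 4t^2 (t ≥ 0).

infinity

One free integrator in G(s): this is a type 1 system. Taking each input component in turn:
  • 2: tracked with zero error.
  • 4t^2: a type-1 system cannot track it, e_ss → ∞.
The unbounded component dominates.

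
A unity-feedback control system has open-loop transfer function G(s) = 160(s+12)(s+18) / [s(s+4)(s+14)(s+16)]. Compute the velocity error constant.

270/7

G(s) has one factor of s in the denominator, so the system is type 1.
K_v = lim_{s→0} s·G(s) = 160·12·18 / (4·14·16) = 270/7.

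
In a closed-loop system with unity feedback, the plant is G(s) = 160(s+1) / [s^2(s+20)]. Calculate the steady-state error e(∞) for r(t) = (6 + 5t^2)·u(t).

1.25

G(s) has two factors of s in the denominator, so the system is type 2. Treating each term separately:
  • 6: tracked with zero error.
  • 5t^2: e_ss = 10/K_a with K_a=8 → 1.25.
Total e_ss = 1.25.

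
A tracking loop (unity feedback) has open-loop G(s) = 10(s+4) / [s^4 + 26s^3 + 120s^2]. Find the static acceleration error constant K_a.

Factoring s^2 from the denominator leaves a polynomial with constant term 120, so the system is type 2.
K_a = lim_{s→0} s^2·G(s) = 10·4 / 120 = 1/3.

1/3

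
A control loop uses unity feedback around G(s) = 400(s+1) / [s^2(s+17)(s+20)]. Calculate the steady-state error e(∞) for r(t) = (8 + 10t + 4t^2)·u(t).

System type = 2 (two poles at s=0). Treating each term separately:
  • 8: tracked with zero error.
  • 10t: tracked with zero error.
  • 4t^2: e_ss = 8/K_a with K_a=20/17 → 6.8.
Total e_ss = 6.8.

6.8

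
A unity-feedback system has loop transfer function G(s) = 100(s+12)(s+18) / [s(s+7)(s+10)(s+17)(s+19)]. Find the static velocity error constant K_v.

2160/2261

The open loop has one pole at the origin → type 1 system.
K_v = lim_{s→0} s·G(s) = 100·12·18 / (7·10·17·19) = 2160/2261.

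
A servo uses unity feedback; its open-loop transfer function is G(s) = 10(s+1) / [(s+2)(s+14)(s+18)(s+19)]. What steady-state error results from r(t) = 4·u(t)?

19152/4793

System type = 0 (no poles at s=0).
K_p = lim_{s→0} G(s) = 10·1 / (2·14·18·19) = 5/4788.
e_ss = 4/(1 + K_p) = 4/(4793/4788) = 19152/4793.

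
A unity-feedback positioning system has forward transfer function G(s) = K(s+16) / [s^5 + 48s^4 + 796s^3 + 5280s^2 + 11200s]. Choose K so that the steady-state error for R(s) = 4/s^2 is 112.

25

Lowest-order denominator term is 11200s, so the open loop has 1 pole at the origin → type 1 system.
K_v = lim_{s→0} s·G(s) = K·16 / 11200 = (1/700)·K.
e_ss = 4/K_v = 112 ⇒ K_v = 1/28 ⇒ K = (1/28)/(1/700) = 25.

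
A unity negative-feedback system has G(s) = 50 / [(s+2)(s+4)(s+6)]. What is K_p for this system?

G(s) has no factors of s in the denominator, so the system is type 0.
K_p = lim_{s→0} G(s) = 50 / (2·4·6) = 25/24.

25/24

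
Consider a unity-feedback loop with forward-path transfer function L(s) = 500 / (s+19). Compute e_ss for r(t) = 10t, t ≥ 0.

infinity

No free integrators in L(s): this is a type 0 system.
K_v = lim_{s→0} s·L(s) = 0; the steady-state error to this ramp input grows without bound.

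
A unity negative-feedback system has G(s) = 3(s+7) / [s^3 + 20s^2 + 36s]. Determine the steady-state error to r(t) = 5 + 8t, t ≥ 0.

Lowest-order denominator term is 36s, so the open loop has 1 pole at the origin → type 1 system. By superposition:
  • 5: tracked with zero error.
  • 8t: e_ss = 8/K_v with K_v=7/12 → 96/7.
Total e_ss = 96/7.

96/7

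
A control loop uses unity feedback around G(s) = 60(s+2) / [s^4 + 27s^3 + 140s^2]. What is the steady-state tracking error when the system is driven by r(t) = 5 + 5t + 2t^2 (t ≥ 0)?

14/3

Lowest-order denominator term is 140s^2, so the open loop has 2 poles at the origin → type 2 system. By superposition:
  • 5: tracked with zero error.
  • 5t: tracked with zero error.
  • 2t^2: e_ss = 4/K_a with K_a=6/7 → 14/3.
Total e_ss = 14/3.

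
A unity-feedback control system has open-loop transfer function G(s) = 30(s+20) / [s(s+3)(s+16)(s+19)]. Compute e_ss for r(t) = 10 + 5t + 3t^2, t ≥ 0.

One free integrator in G(s): this is a type 1 system. Taking each input component in turn:
  • 10: tracked with zero error.
  • 5t: e_ss = 5/K_v with K_v=25/38 → 7.6.
  • 3t^2: a type-1 system cannot track it, e_ss → ∞.
The unbounded component dominates.

infinity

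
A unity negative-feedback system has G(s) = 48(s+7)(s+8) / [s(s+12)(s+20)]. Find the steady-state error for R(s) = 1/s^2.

5/56

G(s) has one factor of s in the denominator, so the system is type 1.
K_v = lim_{s→0} s·G(s) = 48·7·8 / (12·20) = 11.2.
e_ss = 1/K_v = 1/11.2 = 5/56.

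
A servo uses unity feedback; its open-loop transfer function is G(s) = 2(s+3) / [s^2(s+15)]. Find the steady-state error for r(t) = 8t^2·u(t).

Two free integrators in G(s): this is a type 2 system.
K_a = lim_{s→0} s^2·G(s) = 2·3 / (15) = 0.4.
r(t) = 8t^2 gives R(s) = 16/s^3.
e_ss = 16/K_a = 16/0.4 = 40.

40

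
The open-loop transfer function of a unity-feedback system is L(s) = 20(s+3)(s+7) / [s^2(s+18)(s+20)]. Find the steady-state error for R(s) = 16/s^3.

96/7

The open loop has two poles at the origin → type 2 system.
K_a = lim_{s→0} s^2·L(s) = 20·3·7 / (18·20) = 7/6.
r(t) = 8t^2 gives R(s) = 16/s^3.
e_ss = 16/K_a = 16/(7/6) = 96/7.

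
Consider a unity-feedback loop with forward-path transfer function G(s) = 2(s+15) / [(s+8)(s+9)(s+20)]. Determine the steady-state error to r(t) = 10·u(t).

G(s) has no factors of s in the denominator, so the system is type 0.
K_p = lim_{s→0} G(s) = 2·15 / (8·9·20) = 1/48.
e_ss = 10/(1 + K_p) = 10/(49/48) = 480/49.

480/49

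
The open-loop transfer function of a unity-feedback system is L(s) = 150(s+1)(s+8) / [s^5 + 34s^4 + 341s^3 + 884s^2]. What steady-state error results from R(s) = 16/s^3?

884/75

The denominator has no term below 884s^2 — 2 poles at s=0, type 2.
K_a = lim_{s→0} s^2·L(s) = 150·1·8 / 884 = 300/221.
r(t) = 8t^2 gives R(s) = 16/s^3.
e_ss = 16/K_a = 16/(300/221) = 884/75.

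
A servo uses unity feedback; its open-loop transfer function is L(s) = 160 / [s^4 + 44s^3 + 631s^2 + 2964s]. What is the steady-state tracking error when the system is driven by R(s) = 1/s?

The denominator has no term below 2964s — 1 pole at s=0, type 1.
K_p = ∞ for a type-1 system; e_ss to a step is zero.

0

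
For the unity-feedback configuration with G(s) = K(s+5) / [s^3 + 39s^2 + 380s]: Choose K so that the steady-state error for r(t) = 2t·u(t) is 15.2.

Factoring s from the denominator leaves a polynomial with constant term 380, so the system is type 1.
K_v = lim_{s→0} s·G(s) = K·5 / 380 = (1/76)·K.
e_ss = 2/K_v = 15.2 ⇒ K_v = 5/38 ⇒ K = (5/38)/(1/76) = 10.

10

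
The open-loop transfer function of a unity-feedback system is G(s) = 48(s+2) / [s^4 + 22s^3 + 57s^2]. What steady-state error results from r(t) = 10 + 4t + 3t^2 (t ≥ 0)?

3.5625

Lowest-order denominator term is 57s^2, so the open loop has 2 poles at the origin → type 2 system. Taking each input component in turn:
  • 10: tracked with zero error.
  • 4t: tracked with zero error.
  • 3t^2: e_ss = 6/K_a with K_a=32/19 → 3.5625.
Total e_ss = 3.5625.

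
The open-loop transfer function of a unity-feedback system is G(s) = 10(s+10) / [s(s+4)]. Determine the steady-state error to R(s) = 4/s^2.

The open loop has one pole at the origin → type 1 system.
K_v = lim_{s→0} s·G(s) = 10·10 / (4) = 25.
e_ss = 4/K_v = 4/25 = 0.16.

0.16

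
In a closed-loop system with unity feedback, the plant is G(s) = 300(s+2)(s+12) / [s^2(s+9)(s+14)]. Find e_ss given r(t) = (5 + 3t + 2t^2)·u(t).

0.07

Two free integrators in G(s): this is a type 2 system. Taking each input component in turn:
  • 5: tracked with zero error.
  • 3t: tracked with zero error.
  • 2t^2: e_ss = 4/K_a with K_a=400/7 → 0.07.
Total e_ss = 0.07.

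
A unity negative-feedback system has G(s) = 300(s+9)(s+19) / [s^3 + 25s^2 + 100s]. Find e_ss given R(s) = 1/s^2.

The denominator has no term below 100s — 1 pole at s=0, type 1.
K_v = lim_{s→0} s·G(s) = 300·9·19 / 100 = 513.
e_ss = 1/K_v = 1/513.

1/513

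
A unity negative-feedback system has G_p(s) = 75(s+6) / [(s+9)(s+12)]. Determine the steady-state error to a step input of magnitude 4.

24/31

G_p(s) has no factors of s in the denominator, so the system is type 0.
K_p = lim_{s→0} G_p(s) = 75·6 / (9·12) = 25/6.
e_ss = 4/(1 + K_p) = 4/(31/6) = 24/31.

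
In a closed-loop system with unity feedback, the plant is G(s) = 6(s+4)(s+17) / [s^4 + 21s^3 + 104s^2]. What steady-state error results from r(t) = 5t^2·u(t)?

Lowest-order denominator term is 104s^2, so the open loop has 2 poles at the origin → type 2 system.
K_a = lim_{s→0} s^2·G(s) = 6·4·17 / 104 = 51/13.
r(t) = 5t^2 gives R(s) = 10/s^3.
e_ss = 10/K_a = 10/(51/13) = 130/51.

130/51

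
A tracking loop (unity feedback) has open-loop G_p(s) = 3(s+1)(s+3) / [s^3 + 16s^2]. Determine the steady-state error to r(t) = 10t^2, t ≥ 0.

Factoring s^2 from the denominator leaves a polynomial with constant term 16, so the system is type 2.
K_a = lim_{s→0} s^2·G_p(s) = 3·1·3 / 16 = 0.5625.
r(t) = 10t^2 gives R(s) = 20/s^3.
e_ss = 20/K_a = 20/0.5625 = 320/9.

320/9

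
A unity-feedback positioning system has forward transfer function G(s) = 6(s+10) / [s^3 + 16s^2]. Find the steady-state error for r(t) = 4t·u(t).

0

Lowest-order denominator term is 16s^2, so the open loop has 2 poles at the origin → type 2 system.
K_v = ∞ for a type-2 system; e_ss to a ramp is zero.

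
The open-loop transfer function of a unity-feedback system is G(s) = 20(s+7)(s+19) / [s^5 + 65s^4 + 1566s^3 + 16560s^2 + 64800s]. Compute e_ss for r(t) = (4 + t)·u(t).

3240/133

The denominator has no term below 64800s — 1 pole at s=0, type 1. Taking each input component in turn:
  • 4: tracked with zero error.
  • t: e_ss = 1/K_v with K_v=133/3240 → 3240/133.
Total e_ss = 3240/133.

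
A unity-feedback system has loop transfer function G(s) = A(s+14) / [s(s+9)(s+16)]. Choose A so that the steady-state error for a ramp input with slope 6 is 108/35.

System type = 1 (one pole at s=0).
K_v = lim_{s→0} s·G(s) = A·14 / (9·16) = (7/72)·A.
e_ss = 6/K_v = 108/35 ⇒ K_v = 35/18 ⇒ A = (35/18)/(7/72) = 20.

20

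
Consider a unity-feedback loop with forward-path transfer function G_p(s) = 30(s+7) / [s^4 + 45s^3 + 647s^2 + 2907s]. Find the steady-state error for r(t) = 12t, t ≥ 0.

Lowest-order denominator term is 2907s, so the open loop has 1 pole at the origin → type 1 system.
K_v = lim_{s→0} s·G_p(s) = 30·7 / 2907 = 70/969.
e_ss = 12/K_v = 12/(70/969) = 5814/35.

5814/35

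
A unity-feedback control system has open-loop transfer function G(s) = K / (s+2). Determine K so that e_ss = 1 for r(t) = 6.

System type = 0 (no poles at s=0).
K_p = lim_{s→0} G(s) = K / (2) = 0.5·K.
e_ss = 6/(1 + K_p) = 1 ⇒ 1 + 0.5·K = 6 ⇒ K = 10.

10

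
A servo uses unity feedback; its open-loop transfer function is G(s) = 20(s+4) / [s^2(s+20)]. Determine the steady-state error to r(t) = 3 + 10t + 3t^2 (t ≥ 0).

1.5

System type = 2 (two poles at s=0). Treating each term separately:
  • 3: tracked with zero error.
  • 10t: tracked with zero error.
  • 3t^2: e_ss = 6/K_a with K_a=4 → 1.5.
Total e_ss = 1.5.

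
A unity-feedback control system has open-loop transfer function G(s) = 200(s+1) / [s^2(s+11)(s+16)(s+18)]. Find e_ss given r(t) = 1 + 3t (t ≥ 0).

0

The open loop has two poles at the origin → type 2 system. By superposition:
  • 1: tracked with zero error.
  • 3t: tracked with zero error.
Total e_ss = 0.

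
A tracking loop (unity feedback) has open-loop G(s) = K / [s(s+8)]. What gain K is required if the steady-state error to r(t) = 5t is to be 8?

5

System type = 1 (one pole at s=0).
K_v = lim_{s→0} s·G(s) = K / (8) = 0.125·K.
e_ss = 5/K_v = 8 ⇒ K_v = 0.625 ⇒ K = 0.625/0.125 = 5.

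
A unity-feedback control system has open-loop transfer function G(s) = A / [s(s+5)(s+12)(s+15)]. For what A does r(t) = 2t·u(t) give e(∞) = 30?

The open loop has one pole at the origin → type 1 system.
K_v = lim_{s→0} s·G(s) = A / (5·12·15) = (1/900)·A.
e_ss = 2/K_v = 30 ⇒ K_v = 1/15 ⇒ A = (1/15)/(1/900) = 60.

60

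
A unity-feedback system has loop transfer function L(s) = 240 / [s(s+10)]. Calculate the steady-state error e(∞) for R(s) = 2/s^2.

1/12

One free integrator in L(s): this is a type 1 system.
K_v = lim_{s→0} s·L(s) = 240 / (10) = 24.
e_ss = 2/K_v = 2/24 = 1/12.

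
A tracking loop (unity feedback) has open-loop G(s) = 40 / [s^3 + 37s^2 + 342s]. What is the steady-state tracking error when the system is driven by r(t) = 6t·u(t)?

51.3

Factoring s from the denominator leaves a polynomial with constant term 342, so the system is type 1.
K_v = lim_{s→0} s·G(s) = 40 / 342 = 20/171.
e_ss = 6/K_v = 6/(20/171) = 51.3.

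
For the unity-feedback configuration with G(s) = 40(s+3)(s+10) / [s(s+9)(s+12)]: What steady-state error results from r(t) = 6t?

0.54

G(s) has one factor of s in the denominator, so the system is type 1.
K_v = lim_{s→0} s·G(s) = 40·3·10 / (9·12) = 100/9.
e_ss = 6/K_v = 6/(100/9) = 0.54.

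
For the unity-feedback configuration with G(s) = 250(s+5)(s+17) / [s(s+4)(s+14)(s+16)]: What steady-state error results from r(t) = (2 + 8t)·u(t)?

3584/10625

System type = 1 (one pole at s=0). By superposition:
  • 2: tracked with zero error.
  • 8t: e_ss = 8/K_v with K_v=10625/448 → 3584/10625.
Total e_ss = 3584/10625.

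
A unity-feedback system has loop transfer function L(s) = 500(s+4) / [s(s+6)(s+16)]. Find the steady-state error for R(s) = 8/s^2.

L(s) has one factor of s in the denominator, so the system is type 1.
K_v = lim_{s→0} s·L(s) = 500·4 / (6·16) = 125/6.
e_ss = 8/K_v = 8/(125/6) = 0.384.

0.384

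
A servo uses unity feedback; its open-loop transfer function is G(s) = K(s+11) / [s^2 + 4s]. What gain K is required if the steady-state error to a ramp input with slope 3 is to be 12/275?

Lowest-order denominator term is 4s, so the open loop has 1 pole at the origin → type 1 system.
K_v = lim_{s→0} s·G(s) = K·11 / 4 = 2.75·K.
e_ss = 3/K_v = 12/275 ⇒ K_v = 68.75 ⇒ K = 68.75/2.75 = 25.

25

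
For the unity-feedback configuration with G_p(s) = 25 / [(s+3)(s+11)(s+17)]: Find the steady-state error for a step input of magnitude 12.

No free integrators in G_p(s): this is a type 0 system.
K_p = lim_{s→0} G_p(s) = 25 / (3·11·17) = 25/561.
e_ss = 12/(1 + K_p) = 12/(586/561) = 3366/293.

3366/293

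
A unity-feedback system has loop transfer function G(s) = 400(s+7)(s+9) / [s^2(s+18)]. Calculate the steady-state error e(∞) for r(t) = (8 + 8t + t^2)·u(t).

System type = 2 (two poles at s=0). Taking each input component in turn:
  • 8: tracked with zero error.
  • 8t: tracked with zero error.
  • t^2: e_ss = 2/K_a with K_a=1400 → 1/700.
Total e_ss = 1/700.

1/700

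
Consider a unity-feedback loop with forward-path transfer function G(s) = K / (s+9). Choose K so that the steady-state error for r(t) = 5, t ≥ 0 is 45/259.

G(s) has no factors of s in the denominator, so the system is type 0.
K_p = lim_{s→0} G(s) = K / (9) = (1/9)·K.
e_ss = 5/(1 + K_p) = 45/259 ⇒ 1 + (1/9)·K = 259/9 ⇒ K = 250.

250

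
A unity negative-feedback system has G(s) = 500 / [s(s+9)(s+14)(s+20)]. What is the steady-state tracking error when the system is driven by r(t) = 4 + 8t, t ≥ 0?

One free integrator in G(s): this is a type 1 system. Treating each term separately:
  • 4: tracked with zero error.
  • 8t: e_ss = 8/K_v with K_v=25/126 → 40.32.
Total e_ss = 40.32.

40.32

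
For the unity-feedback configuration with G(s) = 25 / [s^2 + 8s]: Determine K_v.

Lowest-order denominator term is 8s, so the open loop has 1 pole at the origin → type 1 system.
K_v = lim_{s→0} s·G(s) = 25 / 8 = 3.125.

3.125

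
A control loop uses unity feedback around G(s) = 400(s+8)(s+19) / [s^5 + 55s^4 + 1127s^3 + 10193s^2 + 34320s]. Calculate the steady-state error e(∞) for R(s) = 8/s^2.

Lowest-order denominator term is 34320s, so the open loop has 1 pole at the origin → type 1 system.
K_v = lim_{s→0} s·G(s) = 400·8·19 / 34320 = 760/429.
e_ss = 8/K_v = 8/(760/429) = 429/95.

429/95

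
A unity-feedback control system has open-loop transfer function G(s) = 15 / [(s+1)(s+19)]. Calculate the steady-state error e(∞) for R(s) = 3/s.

57/34

No free integrators in G(s): this is a type 0 system.
K_p = lim_{s→0} G(s) = 15 / (1·19) = 15/19.
e_ss = 3/(1 + K_p) = 3/(34/19) = 57/34.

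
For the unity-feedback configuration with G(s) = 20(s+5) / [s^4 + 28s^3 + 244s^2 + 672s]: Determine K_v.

The denominator has no term below 672s — 1 pole at s=0, type 1.
K_v = lim_{s→0} s·G(s) = 20·5 / 672 = 25/168.

25/168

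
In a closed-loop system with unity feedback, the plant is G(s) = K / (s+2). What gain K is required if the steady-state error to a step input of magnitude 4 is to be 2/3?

System type = 0 (no poles at s=0).
K_p = lim_{s→0} G(s) = K / (2) = 0.5·K.
e_ss = 4/(1 + K_p) = 2/3 ⇒ 1 + 0.5·K = 6 ⇒ K = 10.

10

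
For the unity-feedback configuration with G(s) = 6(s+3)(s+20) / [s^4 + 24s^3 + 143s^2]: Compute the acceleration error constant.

The denominator has no term below 143s^2 — 2 poles at s=0, type 2.
K_a = lim_{s→0} s^2·G(s) = 6·3·20 / 143 = 360/143.

360/143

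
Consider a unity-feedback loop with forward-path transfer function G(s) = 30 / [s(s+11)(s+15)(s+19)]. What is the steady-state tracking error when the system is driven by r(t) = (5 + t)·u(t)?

One free integrator in G(s): this is a type 1 system. Treating each term separately:
  • 5: tracked with zero error.
  • t: e_ss = 1/K_v with K_v=2/209 → 104.5.
Total e_ss = 104.5.

104.5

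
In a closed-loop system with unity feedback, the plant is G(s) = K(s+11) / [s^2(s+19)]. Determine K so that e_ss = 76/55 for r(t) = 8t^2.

G(s) has two factors of s in the denominator, so the system is type 2.
K_a = lim_{s→0} s^2·G(s) = K·11 / (19) = (11/19)·K.
e_ss = 16/K_a = 76/55 ⇒ K_a = 220/19 ⇒ K = (220/19)/(11/19) = 20.

20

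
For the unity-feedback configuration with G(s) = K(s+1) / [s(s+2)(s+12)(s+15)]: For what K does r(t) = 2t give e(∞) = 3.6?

200

The open loop has one pole at the origin → type 1 system.
K_v = lim_{s→0} s·G(s) = K·1 / (2·12·15) = (1/360)·K.
e_ss = 2/K_v = 3.6 ⇒ K_v = 5/9 ⇒ K = (5/9)/(1/360) = 200.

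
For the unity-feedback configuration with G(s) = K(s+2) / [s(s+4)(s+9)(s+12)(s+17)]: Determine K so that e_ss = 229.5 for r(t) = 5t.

The open loop has one pole at the origin → type 1 system.
K_v = lim_{s→0} s·G(s) = K·2 / (4·9·12·17) = (1/3672)·K.
e_ss = 5/K_v = 229.5 ⇒ K_v = 10/459 ⇒ K = (10/459)/(1/3672) = 80.

80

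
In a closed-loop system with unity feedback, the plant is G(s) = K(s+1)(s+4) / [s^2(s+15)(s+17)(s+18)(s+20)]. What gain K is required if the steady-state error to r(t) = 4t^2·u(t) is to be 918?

System type = 2 (two poles at s=0).
K_a = lim_{s→0} s^2·G(s) = K·1·4 / (15·17·18·20) = (1/22950)·K.
e_ss = 8/K_a = 918 ⇒ K_a = 4/459 ⇒ K = (4/459)/(1/22950) = 200.

200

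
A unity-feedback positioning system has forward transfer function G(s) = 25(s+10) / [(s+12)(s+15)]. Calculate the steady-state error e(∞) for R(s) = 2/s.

System type = 0 (no poles at s=0).
K_p = lim_{s→0} G(s) = 25·10 / (12·15) = 25/18.
e_ss = 2/(1 + K_p) = 2/(43/18) = 36/43.

36/43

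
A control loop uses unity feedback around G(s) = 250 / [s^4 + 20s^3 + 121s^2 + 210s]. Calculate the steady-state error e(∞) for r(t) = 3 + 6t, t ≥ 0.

Lowest-order denominator term is 210s, so the open loop has 1 pole at the origin → type 1 system. By superposition:
  • 3: tracked with zero error.
  • 6t: e_ss = 6/K_v with K_v=25/21 → 5.04.
Total e_ss = 5.04.

5.04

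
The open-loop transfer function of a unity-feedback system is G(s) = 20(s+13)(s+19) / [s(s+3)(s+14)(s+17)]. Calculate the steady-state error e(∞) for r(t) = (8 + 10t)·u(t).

357/247

One free integrator in G(s): this is a type 1 system. Taking each input component in turn:
  • 8: tracked with zero error.
  • 10t: e_ss = 10/K_v with K_v=2470/357 → 357/247.
Total e_ss = 357/247.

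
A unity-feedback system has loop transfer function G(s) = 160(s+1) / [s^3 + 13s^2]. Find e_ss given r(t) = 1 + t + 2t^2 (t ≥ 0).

0.325

Factoring s^2 from the denominator leaves a polynomial with constant term 13, so the system is type 2. Treating each term separately:
  • 1: tracked with zero error.
  • t: tracked with zero error.
  • 2t^2: e_ss = 4/K_a with K_a=160/13 → 0.325.
Total e_ss = 0.325.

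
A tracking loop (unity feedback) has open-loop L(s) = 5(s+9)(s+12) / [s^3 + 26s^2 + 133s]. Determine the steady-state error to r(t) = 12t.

133/45

Factoring s from the denominator leaves a polynomial with constant term 133, so the system is type 1.
K_v = lim_{s→0} s·L(s) = 5·9·12 / 133 = 540/133.
e_ss = 12/K_v = 12/(540/133) = 133/45.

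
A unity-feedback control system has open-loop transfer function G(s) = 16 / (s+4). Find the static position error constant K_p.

G(s) has no factors of s in the denominator, so the system is type 0.
K_p = lim_{s→0} G(s) = 16 / (4) = 4.

4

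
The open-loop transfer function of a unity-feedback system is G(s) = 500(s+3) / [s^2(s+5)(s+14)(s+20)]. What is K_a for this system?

15/14

Two free integrators in G(s): this is a type 2 system.
K_a = lim_{s→0} s^2·G(s) = 500·3 / (5·14·20) = 15/14.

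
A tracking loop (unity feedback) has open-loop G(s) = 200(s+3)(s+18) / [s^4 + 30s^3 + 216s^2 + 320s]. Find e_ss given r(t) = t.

4/135

The denominator has no term below 320s — 1 pole at s=0, type 1.
K_v = lim_{s→0} s·G(s) = 200·3·18 / 320 = 33.75.
e_ss = 1/K_v = 1/33.75 = 4/135.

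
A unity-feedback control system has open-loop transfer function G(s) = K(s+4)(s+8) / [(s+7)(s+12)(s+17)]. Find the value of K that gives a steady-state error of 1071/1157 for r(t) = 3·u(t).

100

G(s) has no factors of s in the denominator, so the system is type 0.
K_p = lim_{s→0} G(s) = K·4·8 / (7·12·17) = (8/357)·K.
e_ss = 3/(1 + K_p) = 1071/1157 ⇒ 1 + (8/357)·K = 1157/357 ⇒ K = 100.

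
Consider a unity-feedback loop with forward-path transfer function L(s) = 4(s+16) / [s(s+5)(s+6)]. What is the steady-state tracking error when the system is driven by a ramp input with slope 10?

L(s) has one factor of s in the denominator, so the system is type 1.
K_v = lim_{s→0} s·L(s) = 4·16 / (5·6) = 32/15.
e_ss = 10/K_v = 10/(32/15) = 4.6875.

4.6875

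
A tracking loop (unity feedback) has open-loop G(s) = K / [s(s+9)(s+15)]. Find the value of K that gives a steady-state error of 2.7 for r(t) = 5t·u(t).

250

System type = 1 (one pole at s=0).
K_v = lim_{s→0} s·G(s) = K / (9·15) = (1/135)·K.
e_ss = 5/K_v = 2.7 ⇒ K_v = 50/27 ⇒ K = (50/27)/(1/135) = 250.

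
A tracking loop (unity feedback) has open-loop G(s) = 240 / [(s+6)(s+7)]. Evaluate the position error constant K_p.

40/7

System type = 0 (no poles at s=0).
K_p = lim_{s→0} G(s) = 240 / (6·7) = 40/7.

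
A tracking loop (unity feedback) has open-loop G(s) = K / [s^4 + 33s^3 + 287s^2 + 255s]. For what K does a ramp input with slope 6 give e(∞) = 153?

10

Lowest-order denominator term is 255s, so the open loop has 1 pole at the origin → type 1 system.
K_v = lim_{s→0} s·G(s) = K / 255 = (1/255)·K.
e_ss = 6/K_v = 153 ⇒ K_v = 2/51 ⇒ K = (2/51)/(1/255) = 10.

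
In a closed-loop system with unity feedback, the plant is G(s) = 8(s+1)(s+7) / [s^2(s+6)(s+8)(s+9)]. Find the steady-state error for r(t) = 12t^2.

G(s) has two factors of s in the denominator, so the system is type 2.
K_a = lim_{s→0} s^2·G(s) = 8·1·7 / (6·8·9) = 7/54.
r(t) = 12t^2 gives R(s) = 24/s^3.
e_ss = 24/K_a = 24/(7/54) = 1296/7.

1296/7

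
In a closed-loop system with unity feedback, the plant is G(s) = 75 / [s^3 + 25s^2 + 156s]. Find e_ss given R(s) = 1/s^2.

2.08

The denominator has no term below 156s — 1 pole at s=0, type 1.
K_v = lim_{s→0} s·G(s) = 75 / 156 = 25/52.
e_ss = 1/K_v = 1/(25/52) = 2.08.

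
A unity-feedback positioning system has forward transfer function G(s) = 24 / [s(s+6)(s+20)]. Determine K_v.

G(s) has one factor of s in the denominator, so the system is type 1.
K_v = lim_{s→0} s·G(s) = 24 / (6·20) = 0.2.

0.2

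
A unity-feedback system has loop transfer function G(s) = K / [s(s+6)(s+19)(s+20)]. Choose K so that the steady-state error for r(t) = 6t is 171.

One free integrator in G(s): this is a type 1 system.
K_v = lim_{s→0} s·G(s) = K / (6·19·20) = (1/2280)·K.
e_ss = 6/K_v = 171 ⇒ K_v = 2/57 ⇒ K = (2/57)/(1/2280) = 80.

80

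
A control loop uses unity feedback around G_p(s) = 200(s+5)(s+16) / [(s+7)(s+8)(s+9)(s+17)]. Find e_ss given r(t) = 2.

2142/3071

G_p(s) has no factors of s in the denominator, so the system is type 0.
K_p = lim_{s→0} G_p(s) = 200·5·16 / (7·8·9·17) = 2000/1071.
e_ss = 2/(1 + K_p) = 2/(3071/1071) = 2142/3071.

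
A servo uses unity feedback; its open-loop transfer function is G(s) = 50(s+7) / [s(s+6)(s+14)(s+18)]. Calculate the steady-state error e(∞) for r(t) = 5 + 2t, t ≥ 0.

G(s) has one factor of s in the denominator, so the system is type 1. Treating each term separately:
  • 5: tracked with zero error.
  • 2t: e_ss = 2/K_v with K_v=25/108 → 8.64.
Total e_ss = 8.64.

8.64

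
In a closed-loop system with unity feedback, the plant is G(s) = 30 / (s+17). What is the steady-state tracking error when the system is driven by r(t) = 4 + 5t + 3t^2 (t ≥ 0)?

No free integrators in G(s): this is a type 0 system. Taking each input component in turn:
  • 4: e_ss = 4/(1+K_p) with K_p=30/17 → 68/47.
  • 5t: a type-0 system cannot track it, e_ss → ∞.
  • 3t^2: a type-0 system cannot track it, e_ss → ∞.
The unbounded component dominates.

infinity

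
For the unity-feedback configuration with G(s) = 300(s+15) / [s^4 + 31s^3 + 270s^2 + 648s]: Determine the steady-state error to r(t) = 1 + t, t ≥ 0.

Lowest-order denominator term is 648s, so the open loop has 1 pole at the origin → type 1 system. Taking each input component in turn:
  • 1: tracked with zero error.
  • t: e_ss = 1/K_v with K_v=125/18 → 0.144.
Total e_ss = 0.144.

0.144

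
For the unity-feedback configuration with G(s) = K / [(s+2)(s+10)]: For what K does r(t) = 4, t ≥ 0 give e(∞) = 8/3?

10

System type = 0 (no poles at s=0).
K_p = lim_{s→0} G(s) = K / (2·10) = 0.05·K.
e_ss = 4/(1 + K_p) = 8/3 ⇒ 1 + 0.05·K = 1.5 ⇒ K = 10.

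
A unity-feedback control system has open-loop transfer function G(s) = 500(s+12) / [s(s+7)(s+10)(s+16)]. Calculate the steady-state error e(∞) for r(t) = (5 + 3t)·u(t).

0.56

G(s) has one factor of s in the denominator, so the system is type 1. Taking each input component in turn:
  • 5: tracked with zero error.
  • 3t: e_ss = 3/K_v with K_v=75/14 → 0.56.
Total e_ss = 0.56.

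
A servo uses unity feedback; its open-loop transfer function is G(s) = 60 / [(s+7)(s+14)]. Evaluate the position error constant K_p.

G(s) has no factors of s in the denominator, so the system is type 0.
K_p = lim_{s→0} G(s) = 60 / (7·14) = 30/49.

30/49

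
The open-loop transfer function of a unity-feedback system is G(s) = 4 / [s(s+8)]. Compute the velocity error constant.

One free integrator in G(s): this is a type 1 system.
K_v = lim_{s→0} s·G(s) = 4 / (8) = 0.5.

0.5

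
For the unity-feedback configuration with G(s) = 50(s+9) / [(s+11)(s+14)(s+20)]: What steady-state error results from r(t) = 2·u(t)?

System type = 0 (no poles at s=0).
K_p = lim_{s→0} G(s) = 50·9 / (11·14·20) = 45/308.
e_ss = 2/(1 + K_p) = 2/(353/308) = 616/353.

616/353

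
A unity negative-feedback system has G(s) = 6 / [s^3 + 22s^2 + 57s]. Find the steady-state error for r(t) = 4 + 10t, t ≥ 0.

95

The denominator has no term below 57s — 1 pole at s=0, type 1. Taking each input component in turn:
  • 4: tracked with zero error.
  • 10t: e_ss = 10/K_v with K_v=2/19 → 95.
Total e_ss = 95.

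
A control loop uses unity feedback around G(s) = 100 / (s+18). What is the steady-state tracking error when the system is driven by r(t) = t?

infinity

The open loop has no poles at the origin → type 0 system.
K_v = lim_{s→0} s·G(s) = 0; the steady-state error to this ramp input grows without bound.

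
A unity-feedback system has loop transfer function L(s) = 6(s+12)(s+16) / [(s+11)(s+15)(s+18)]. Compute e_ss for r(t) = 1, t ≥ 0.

165/229

The open loop has no poles at the origin → type 0 system.
K_p = lim_{s→0} L(s) = 6·12·16 / (11·15·18) = 64/165.
e_ss = 1/(1 + K_p) = 1/(229/165) = 165/229.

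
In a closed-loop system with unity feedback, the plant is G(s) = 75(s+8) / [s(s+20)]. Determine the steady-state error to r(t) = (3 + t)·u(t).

1/30

One free integrator in G(s): this is a type 1 system. By superposition:
  • 3: tracked with zero error.
  • t: e_ss = 1/K_v with K_v=30 → 1/30.
Total e_ss = 1/30.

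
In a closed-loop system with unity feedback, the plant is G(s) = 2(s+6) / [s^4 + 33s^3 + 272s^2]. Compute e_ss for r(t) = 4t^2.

544/3

The denominator has no term below 272s^2 — 2 poles at s=0, type 2.
K_a = lim_{s→0} s^2·G(s) = 2·6 / 272 = 3/68.
r(t) = 4t^2 gives R(s) = 8/s^3.
e_ss = 8/K_a = 8/(3/68) = 544/3.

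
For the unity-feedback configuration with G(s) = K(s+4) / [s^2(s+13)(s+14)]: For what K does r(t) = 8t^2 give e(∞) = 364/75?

150

Two free integrators in G(s): this is a type 2 system.
K_a = lim_{s→0} s^2·G(s) = K·4 / (13·14) = (2/91)·K.
e_ss = 16/K_a = 364/75 ⇒ K_a = 300/91 ⇒ K = (300/91)/(2/91) = 150.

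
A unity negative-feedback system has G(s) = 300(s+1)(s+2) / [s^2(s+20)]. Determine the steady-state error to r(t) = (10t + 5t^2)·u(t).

1/3

Two free integrators in G(s): this is a type 2 system. By superposition:
  • 10t: tracked with zero error.
  • 5t^2: e_ss = 10/K_a with K_a=30 → 1/3.
Total e_ss = 1/3.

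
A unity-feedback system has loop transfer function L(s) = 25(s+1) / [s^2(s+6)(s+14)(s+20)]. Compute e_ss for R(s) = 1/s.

0

The open loop has two poles at the origin → type 2 system.
A type-2 system has K_p = ∞, so it tracks a step input with zero steady-state error.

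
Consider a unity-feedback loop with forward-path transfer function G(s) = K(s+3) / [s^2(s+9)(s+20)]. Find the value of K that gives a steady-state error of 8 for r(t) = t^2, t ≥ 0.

System type = 2 (two poles at s=0).
K_a = lim_{s→0} s^2·G(s) = K·3 / (9·20) = (1/60)·K.
e_ss = 2/K_a = 8 ⇒ K_a = 0.25 ⇒ K = 0.25/(1/60) = 15.

15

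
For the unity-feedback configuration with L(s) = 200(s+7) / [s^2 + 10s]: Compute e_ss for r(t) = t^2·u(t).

infinity

The denominator has no term below 10s — 1 pole at s=0, type 1.
K_a = lim_{s→0} s^2·L(s) = 0; the steady-state error to this parabolic input grows without bound.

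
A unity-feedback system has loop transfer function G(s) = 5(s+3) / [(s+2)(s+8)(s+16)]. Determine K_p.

15/256

System type = 0 (no poles at s=0).
K_p = lim_{s→0} G(s) = 5·3 / (2·8·16) = 15/256.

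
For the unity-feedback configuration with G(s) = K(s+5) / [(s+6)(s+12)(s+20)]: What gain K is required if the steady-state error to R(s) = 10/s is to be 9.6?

System type = 0 (no poles at s=0).
K_p = lim_{s→0} G(s) = K·5 / (6·12·20) = (1/288)·K.
e_ss = 10/(1 + K_p) = 9.6 ⇒ 1 + (1/288)·K = 25/24 ⇒ K = 12.

12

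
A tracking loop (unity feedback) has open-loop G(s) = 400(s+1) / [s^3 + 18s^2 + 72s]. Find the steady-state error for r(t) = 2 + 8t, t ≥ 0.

Lowest-order denominator term is 72s, so the open loop has 1 pole at the origin → type 1 system. Taking each input component in turn:
  • 2: tracked with zero error.
  • 8t: e_ss = 8/K_v with K_v=50/9 → 1.44.
Total e_ss = 1.44.

1.44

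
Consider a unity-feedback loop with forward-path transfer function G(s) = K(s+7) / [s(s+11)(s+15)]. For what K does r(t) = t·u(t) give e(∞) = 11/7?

15

One free integrator in G(s): this is a type 1 system.
K_v = lim_{s→0} s·G(s) = K·7 / (11·15) = (7/165)·K.
e_ss = 1/K_v = 11/7 ⇒ K_v = 7/11 ⇒ K = (7/11)/(7/165) = 15.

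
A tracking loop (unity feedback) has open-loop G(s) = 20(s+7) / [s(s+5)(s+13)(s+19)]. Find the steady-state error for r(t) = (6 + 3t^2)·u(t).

The open loop has one pole at the origin → type 1 system. Treating each term separately:
  • 6: tracked with zero error.
  • 3t^2: a type-1 system cannot track it, e_ss → ∞.
The unbounded component dominates.

infinity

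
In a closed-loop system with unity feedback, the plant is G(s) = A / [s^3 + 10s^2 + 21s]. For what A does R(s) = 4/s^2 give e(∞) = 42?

Factoring s from the denominator leaves a polynomial with constant term 21, so the system is type 1.
K_v = lim_{s→0} s·G(s) = A / 21 = (1/21)·A.
e_ss = 4/K_v = 42 ⇒ K_v = 2/21 ⇒ A = (2/21)/(1/21) = 2.

2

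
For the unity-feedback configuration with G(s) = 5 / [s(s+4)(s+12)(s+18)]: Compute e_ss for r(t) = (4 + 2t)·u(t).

System type = 1 (one pole at s=0). By superposition:
  • 4: tracked with zero error.
  • 2t: e_ss = 2/K_v with K_v=5/864 → 345.6.
Total e_ss = 345.6.

345.6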